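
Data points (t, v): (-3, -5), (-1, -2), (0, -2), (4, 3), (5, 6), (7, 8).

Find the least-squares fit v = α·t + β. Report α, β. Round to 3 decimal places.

α = 1.303, β = -1.272

From the data, Σt·t = 100, Σt = 12, Σ1 = 6.
Moment sums: Σt·v = 115, Σv = 8.
Determinant 100·6 − 12² = 456.
α = (115·6 − 12·8)/456 = 99/76; β = (100·8 − 12·115)/456 = -145/114.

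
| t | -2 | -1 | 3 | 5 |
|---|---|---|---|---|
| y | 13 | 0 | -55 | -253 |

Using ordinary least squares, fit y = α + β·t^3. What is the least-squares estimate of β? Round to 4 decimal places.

Normal-equation sums: Σ1 = 4, Σt^3 = 143, Σt^3·t^3 = 16419.
Moment sums: Σy = -295, Σt^3·y = -33214.
Normal equations: [[4, 143]; [143, 16419]]·[α, β]ᵀ = [-295, -33214]ᵀ.
Eliminating β: 16419·(row 1) − 143·(row 2) gives 45227·α = 16419·(-295) − 143·(-33214) = -94003, so α = -1033/497.
Then β = ((-33214) − 143·(-1033/497))/16419 = -12953/6461.

β = -2.0048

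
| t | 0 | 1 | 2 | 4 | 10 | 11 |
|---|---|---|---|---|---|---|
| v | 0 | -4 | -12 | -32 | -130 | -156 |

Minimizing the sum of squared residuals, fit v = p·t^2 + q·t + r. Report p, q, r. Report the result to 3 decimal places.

From the data, Σt^2·t^2 = 24914, Σt^2·t = 2404, Σt^2 = 242, Σt·t = 242, Σt = 28, Σ1 = 6.
Moment sums: Σt^2·v = -32440, Σt·v = -3172, Σv = -334.
So XᵀX·[p, q, r]ᵀ = Xᵀv: [[24914, 2404, 242]; [2404, 242, 28]; [242, 28, 6]]·[p, q, r]ᵀ = [-32440, -3172, -334]ᵀ.
Inverting the 3×3 Gram matrix, [p, q, r]ᵀ = [-41537/46722, -100744/23361, 4915/15574]ᵀ.

p = -0.889, q = -4.312, r = 0.316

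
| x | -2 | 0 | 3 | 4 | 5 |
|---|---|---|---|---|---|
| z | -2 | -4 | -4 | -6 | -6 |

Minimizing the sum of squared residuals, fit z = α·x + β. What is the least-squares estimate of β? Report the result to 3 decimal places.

Sums needed: Σx·x = 54, Σx = 10, Σ1 = 5.
Right-hand side: Σx·z = -62, Σz = -22.
Normal equations: [[54, 10]; [10, 5]]·[α, β]ᵀ = [-62, -22]ᵀ.
Eliminating β: 5·(row 1) − 10·(row 2) gives 170·α = 5·(-62) − 10·(-22) = -90, so α = -9/17.
Then β = ((-22) − 10·(-9/17))/5 = -284/85.

β = -3.341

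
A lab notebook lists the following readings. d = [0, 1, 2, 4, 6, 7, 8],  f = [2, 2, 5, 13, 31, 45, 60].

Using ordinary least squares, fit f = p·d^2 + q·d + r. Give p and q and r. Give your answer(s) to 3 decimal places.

p = 1.108, q = -1.746, r = 2.639

Normal-equation sums: Σd^2·d^2 = 8066, Σd^2·d = 1144, Σd^2 = 170, Σd·d = 170, Σd = 28, Σ1 = 7.
And Σd^2·f = 7391, Σd·f = 1045, Σf = 158.
Row-reducing yields p = 583/526, q = -26637/15254, r = 20127/7627.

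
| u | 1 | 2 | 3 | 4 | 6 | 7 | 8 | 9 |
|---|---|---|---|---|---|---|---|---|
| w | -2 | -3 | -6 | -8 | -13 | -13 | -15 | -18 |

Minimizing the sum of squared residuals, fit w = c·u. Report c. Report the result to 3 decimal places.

Forming MᵀM = [[260]] and Mᵀw = [-509]ᵀ gives MᵀM·[c]ᵀ = Mᵀw.
Hence c = -509 / 260 ≈ -1.95769.

c = -1.958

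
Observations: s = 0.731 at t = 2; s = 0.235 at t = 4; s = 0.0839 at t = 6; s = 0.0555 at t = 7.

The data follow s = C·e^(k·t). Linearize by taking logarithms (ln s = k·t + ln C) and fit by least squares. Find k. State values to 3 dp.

k = -0.519

Linearized form: ln s = k·t + ln C. From the 4 transformed points,
AᵀA = [[105.0000, 19.0000]; [19.0000, 4]], rhs = [-41.5277, -7.1310]ᵀ  (here Σt = 19.0000, Σ(t)² = 105.0000, Σln s = -7.1310, Σt·ln s = -41.5277).
Slope k = (n·Σt·ln s − Σt·Σln s)/(n·Σ(t)² − (Σt)²) = (4·-41.5277 − 19.0000·-7.1310)/59.0000 = -0.51901; ln C = (Σln s − k·Σt)/n = 0.68256.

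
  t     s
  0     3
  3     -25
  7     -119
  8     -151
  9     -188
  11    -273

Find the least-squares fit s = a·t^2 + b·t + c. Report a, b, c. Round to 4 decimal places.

Normal-equation sums: Σt^2·t^2 = 27780, Σt^2·t = 2942, Σt^2 = 324, Σt·t = 324, Σt = 38, Σ1 = 6.
For Xᵀs: Σt^2·s = -63981, Σt·s = -6811, Σs = -753.
So XᵀX·[a, b, c]ᵀ = Xᵀs: [[27780, 2942, 324]; [2942, 324, 38]; [324, 38, 6]]·[a, b, c]ᵀ = [-63981, -6811, -753]ᵀ.
Row-reducing yields a = -12587/6490, b = -123009/32450, c = 4776/1475.

a = -1.9394, b = -3.7907, c = 3.2380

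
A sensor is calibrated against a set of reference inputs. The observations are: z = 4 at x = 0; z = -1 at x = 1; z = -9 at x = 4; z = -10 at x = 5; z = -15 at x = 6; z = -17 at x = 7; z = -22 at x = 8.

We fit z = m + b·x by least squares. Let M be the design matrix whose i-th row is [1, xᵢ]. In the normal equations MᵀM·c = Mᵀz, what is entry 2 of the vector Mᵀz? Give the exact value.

-472

Entry 2 ↔ basis x, so (Mᵀz)_{2} = Σᵢ (x)·zᵢ = (0)·(4) + (1)·(-1) + (4)·(-9) + (5)·(-10) + (6)·(-15) + (7)·(-17) + (8)·(-22) = -472.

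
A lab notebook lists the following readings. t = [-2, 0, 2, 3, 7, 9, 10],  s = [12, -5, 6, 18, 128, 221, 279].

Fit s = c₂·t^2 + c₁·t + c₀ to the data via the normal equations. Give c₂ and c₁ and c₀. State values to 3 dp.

c₂ = 3.010, c₁ = -1.983, c₀ = -3.869

Forming AᵀA = [[19075, 2099, 247]; [2099, 247, 29]; [247, 29, 7]] and Aᵀs = [52307, 5717, 659]ᵀ gives AᵀA·[c₂, c₁, c₀]ᵀ = Aᵀs.
Solving the 3×3 system (Gaussian elimination) gives c₂ = 275722/91587, c₁ = -181628/91587, c₀ = -118109/30529.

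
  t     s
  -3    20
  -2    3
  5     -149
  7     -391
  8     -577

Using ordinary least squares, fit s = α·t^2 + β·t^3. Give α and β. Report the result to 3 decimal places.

From the data, Σt^2·t^2 = 7219, Σt^2·t^3 = 52425, Σt^3·t^3 = 396211.
Right-hand side: Σt^2·s = -59620, Σt^3·s = -448726.
Determinant 7219·396211 − 52425² = 111866584.
α = ((-59620)·396211 − 52425·(-448726))/111866584 = -48819635/55933292; β = (7219·(-448726) − 52425·(-59620))/111866584 = -56887247/55933292.

α = -0.873, β = -1.017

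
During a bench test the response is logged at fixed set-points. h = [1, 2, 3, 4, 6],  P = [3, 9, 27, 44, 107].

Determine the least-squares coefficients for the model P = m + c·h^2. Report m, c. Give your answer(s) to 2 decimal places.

m = -1.49, c = 2.99

Forming AᵀA = [[5, 66]; [66, 1650]] and AᵀP = [190, 4838]ᵀ gives AᵀA·[m, c]ᵀ = AᵀP.
Eliminating c: 1650·(row 1) − 66·(row 2) gives 3894·m = 1650·190 − 66·4838 = -5808, so m = -88/59.
Then c = (4838 − 66·(-88/59))/1650 = 5825/1947.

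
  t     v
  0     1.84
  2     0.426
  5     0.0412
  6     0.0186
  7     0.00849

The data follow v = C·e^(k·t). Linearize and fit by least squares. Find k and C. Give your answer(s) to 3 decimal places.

Linearized form: ln v = k·t + ln C. From the 5 transformed points,
Over the data: Σt = 20.0000, Σ(t)² = 114.0000, Σln v = -12.1863, Σt·ln v = -74.9428.
Normal system: [[114.0000, 20.0000]; [20.0000, 5]]·[k, ln C]ᵀ = [-74.9428, -12.1863]ᵀ.
Solving (det = 170.0000): k = -0.77052, ln C = 0.64480, so C = exp(0.64480) = 1.90560.

k = -0.771, C = 1.906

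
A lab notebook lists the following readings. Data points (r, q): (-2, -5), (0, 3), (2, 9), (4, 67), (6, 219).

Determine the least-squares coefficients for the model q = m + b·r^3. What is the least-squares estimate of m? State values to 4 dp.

m = 2.4473

The normal system MᵀM·[m, b]ᵀ = Mᵀq is [[5, 280]; [280, 50880]]·[m, b]ᵀ = [293, 51704]ᵀ.
Determinant 5·50880 − 280² = 176000.
m = (293·50880 − 280·51704)/176000 = 673/275; b = (5·51704 − 280·293)/176000 = 1103/1100.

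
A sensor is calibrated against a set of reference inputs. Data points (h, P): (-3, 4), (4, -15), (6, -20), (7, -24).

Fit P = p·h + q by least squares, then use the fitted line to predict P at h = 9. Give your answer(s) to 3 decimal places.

Entries of MᵀM: Σh·h = 110, Σh = 14, Σ1 = 4.
And Σh·P = -360, ΣP = -55.
Determinant 110·4 − 14² = 244.
p = ((-360)·4 − 14·(-55))/244 = -335/122; q = (110·(-55) − 14·(-360))/244 = -505/122.
At h = 9: P̂ = (-335/122)·(9) + (-505/122)·(1) = -1760/61.

P̂ = -28.852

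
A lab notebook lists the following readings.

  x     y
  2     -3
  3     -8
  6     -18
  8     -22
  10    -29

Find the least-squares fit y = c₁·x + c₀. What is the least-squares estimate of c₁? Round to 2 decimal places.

c₁ = -3.13

Entries of AᵀA: Σx·x = 213, Σx = 29, Σ1 = 5.
Right-hand side: Σx·y = -604, Σy = -80.
AᵀA·[c₁, c₀]ᵀ = Aᵀy becomes [[213, 29]; [29, 5]]·[c₁, c₀]ᵀ = [-604, -80]ᵀ.
det = 213·5 − 29² = 224.
c₁ = ((-604)·5 − 29·(-80))/224 = -25/8; c₀ = (213·(-80) − 29·(-604))/224 = 17/8.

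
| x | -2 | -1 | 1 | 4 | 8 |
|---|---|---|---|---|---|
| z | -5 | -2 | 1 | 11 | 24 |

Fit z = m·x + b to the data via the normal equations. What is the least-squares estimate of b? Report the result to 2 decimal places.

Entries of AᵀA: Σx·x = 86, Σx = 10, Σ1 = 5.
For Aᵀz: Σx·z = 249, Σz = 29.
Eliminating b: 5·(row 1) − 10·(row 2) gives 330·m = 5·249 − 10·29 = 955, so m = 191/66.
Then b = (29 − 10·(191/66))/5 = 2/165.

b = 0.01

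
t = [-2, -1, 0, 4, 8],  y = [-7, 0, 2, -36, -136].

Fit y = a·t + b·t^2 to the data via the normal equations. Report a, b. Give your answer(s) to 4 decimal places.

AᵀA·[a, b]ᵀ = Aᵀy reads: 85·a + 567·b = -1218;  567·a + 4369·b = -9308.
Eliminating b: 4369·(row 1) − 567·(row 2) gives 49876·a = 4369·(-1218) − 567·(-9308) = -43806, so a = -21903/24938.
Then b = ((-9308) − 567·(-21903/24938))/4369 = -50287/24938.

a = -0.8783, b = -2.0165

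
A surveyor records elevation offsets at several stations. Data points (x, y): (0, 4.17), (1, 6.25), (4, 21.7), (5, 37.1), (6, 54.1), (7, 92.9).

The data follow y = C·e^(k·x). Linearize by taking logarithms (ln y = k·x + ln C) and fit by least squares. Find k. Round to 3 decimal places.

Let Y = ln y. Fitting Y = k·x + ln C by least squares:
Over the data: Σx = 23.0000, Σ(x)² = 127.0000, Σln y = 18.4738, Σx·ln y = 87.8756.
Normal system: [[127.0000, 23.0000]; [23.0000, 6]]·[k, ln C]ᵀ = [87.8756, 18.4738]ᵀ.
Δ = 127.0000·6 − (23.0000)² = 233.0000; k = (87.8756·6 − 23.0000·18.4738)/233.0000 = 0.43930, ln C = (127.0000·18.4738 − 23.0000·87.8756)/233.0000 = 1.39499.

k = 0.439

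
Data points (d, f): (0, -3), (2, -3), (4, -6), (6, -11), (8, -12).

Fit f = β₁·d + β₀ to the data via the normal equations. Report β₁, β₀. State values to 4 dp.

AᵀA·[β₁, β₀]ᵀ = Aᵀf reads: 120·β₁ + 20·β₀ = -192;  20·β₁ + 5·β₀ = -35.
(Σd·d = 120, Σd = 20, Σ1 = 5, Σd·f = -192, Σf = -35.)
Determinant 120·5 − 20² = 200.
β₁ = ((-192)·5 − 20·(-35))/200 = -13/10; β₀ = (120·(-35) − 20·(-192))/200 = -9/5.

β₁ = -1.3000, β₀ = -1.8000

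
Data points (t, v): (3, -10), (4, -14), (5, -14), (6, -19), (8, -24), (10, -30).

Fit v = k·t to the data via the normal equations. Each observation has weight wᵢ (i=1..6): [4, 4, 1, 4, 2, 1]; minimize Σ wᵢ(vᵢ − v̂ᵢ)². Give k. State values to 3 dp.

Entries of MᵀWM: Σwᵢ·t·t = 497.
For MᵀWv: Σwᵢ·t·v = -1554.
MᵀWM·[k]ᵀ = MᵀWv becomes [[497]]·[k]ᵀ = [-1554]ᵀ.
k = (-1554)/497 = -3.12676.

k = -3.127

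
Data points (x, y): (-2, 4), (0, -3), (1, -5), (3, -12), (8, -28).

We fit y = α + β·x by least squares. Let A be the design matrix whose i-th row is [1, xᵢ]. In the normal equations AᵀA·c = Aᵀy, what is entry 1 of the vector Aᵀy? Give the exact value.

-44

Entry 1 ↔ basis 1, so (Aᵀy)_{1} = Σᵢ yᵢ = (1)·(4) + (1)·(-3) + (1)·(-5) + (1)·(-12) + (1)·(-28) = -44.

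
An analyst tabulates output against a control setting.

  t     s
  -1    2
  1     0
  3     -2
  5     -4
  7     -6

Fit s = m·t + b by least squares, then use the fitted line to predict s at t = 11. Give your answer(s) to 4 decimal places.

The normal system MᵀM·[m, b]ᵀ = Mᵀs is [[85, 15]; [15, 5]]·[m, b]ᵀ = [-70, -10]ᵀ.
Determinant 85·5 − 15² = 200.
m = ((-70)·5 − 15·(-10))/200 = -1; b = (85·(-10) − 15·(-70))/200 = 1.
At t = 11: ŝ = (-1)·(11) + (1)·(1) = -10.

ŝ = -10.0000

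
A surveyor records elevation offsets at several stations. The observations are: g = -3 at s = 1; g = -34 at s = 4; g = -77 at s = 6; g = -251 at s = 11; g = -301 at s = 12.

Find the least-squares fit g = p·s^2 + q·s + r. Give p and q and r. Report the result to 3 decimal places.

p = -2.062, q = -0.200, r = -0.718

With design matrix M, MᵀM = [[36930, 3340, 318]; [3340, 318, 34]; [318, 34, 5]] and Mᵀg = [-77034, -6974, -666]ᵀ.
Inverting the 3×3 Gram matrix, [p, q, r]ᵀ = [-163055/79087, -15783/79087, -56766/79087]ᵀ.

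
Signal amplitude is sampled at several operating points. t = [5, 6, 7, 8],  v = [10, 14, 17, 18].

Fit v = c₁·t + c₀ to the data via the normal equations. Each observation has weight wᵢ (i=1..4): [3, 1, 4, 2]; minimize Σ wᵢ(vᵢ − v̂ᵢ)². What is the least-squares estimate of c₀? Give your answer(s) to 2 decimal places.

c₀ = -3.92

Forming XᵀWX = [[435, 65]; [65, 10]] and XᵀWv = [998, 148]ᵀ gives XᵀWX·[c₁, c₀]ᵀ = XᵀWv.
Eliminating c₀: 10·(row 1) − 65·(row 2) gives 125·c₁ = 10·998 − 65·148 = 360, so c₁ = 72/25.
Then c₀ = (148 − 65·(72/25))/10 = -98/25.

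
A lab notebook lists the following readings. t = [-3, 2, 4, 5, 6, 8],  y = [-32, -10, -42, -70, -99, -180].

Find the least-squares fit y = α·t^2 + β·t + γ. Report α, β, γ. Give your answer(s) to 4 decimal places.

Setting ∂/∂α … = 0 gives: 6370·α + 898·β + 154·γ = -17834;  898·α + 154·β + 22·γ = -2476;  154·α + 22·β + 6·γ = -433.
(Σt^2·t^2 = 6370, Σt^2·t = 898, Σt^2 = 154, Σt·t = 154, Σt = 22, Σ1 = 6, Σt^2·y = -17834, Σt·y = -2476, Σy = -433.)
Solving the 3×3 system (Gaussian elimination) gives α = -29507/9924, β = 13907/9924, γ = -819/827.

α = -2.9733, β = 1.4014, γ = -0.9903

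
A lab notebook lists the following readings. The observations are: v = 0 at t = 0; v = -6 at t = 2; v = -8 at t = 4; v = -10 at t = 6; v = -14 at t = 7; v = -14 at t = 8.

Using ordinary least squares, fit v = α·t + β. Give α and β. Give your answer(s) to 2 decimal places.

α = -1.68, β = -1.09

Setting ∂/∂α … = 0 gives: 169·α + 27·β = -314;  27·α + 6·β = -52.
Δ = 169·6 − 27² = 285.
α = ((-314)·6 − 27·(-52))/285 = -32/19; β = (169·(-52) − 27·(-314))/285 = -62/57.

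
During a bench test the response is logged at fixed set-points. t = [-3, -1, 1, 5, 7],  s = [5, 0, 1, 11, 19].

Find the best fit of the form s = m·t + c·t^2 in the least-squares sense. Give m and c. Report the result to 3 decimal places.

m = -0.160, c = 0.425

The normal system MᵀM·[m, c]ᵀ = Mᵀs is [[85, 441]; [441, 3109]]·[m, c]ᵀ = [174, 1252]ᵀ.
Δ = 85·3109 − 441² = 69784.
m = (174·3109 − 441·1252)/69784 = -5583/34892; c = (85·1252 − 441·174)/69784 = 14843/34892.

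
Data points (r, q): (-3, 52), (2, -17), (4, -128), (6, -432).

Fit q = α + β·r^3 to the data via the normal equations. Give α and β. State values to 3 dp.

α = -1.207, β = -1.993

Compute the Gram sums: Σ1 = 4, Σr^3 = 261, Σr^3·r^3 = 51545.
Right-hand side: Σq = -525, Σr^3·q = -103044.
Normal equations: [[4, 261]; [261, 51545]]·[α, β]ᵀ = [-525, -103044]ᵀ.
Δ = 4·51545 − 261² = 138059.
α = ((-525)·51545 − 261·(-103044))/138059 = -166641/138059; β = (4·(-103044) − 261·(-525))/138059 = -275151/138059.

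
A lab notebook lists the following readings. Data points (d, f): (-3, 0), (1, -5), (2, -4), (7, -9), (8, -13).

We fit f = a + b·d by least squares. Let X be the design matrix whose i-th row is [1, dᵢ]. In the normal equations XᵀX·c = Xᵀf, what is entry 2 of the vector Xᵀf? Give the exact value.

Entry 2 ↔ basis d, so (Xᵀf)_{2} = Σᵢ (d)·fᵢ = (-3)·(0) + (1)·(-5) + (2)·(-4) + (7)·(-9) + (8)·(-13) = -180.

-180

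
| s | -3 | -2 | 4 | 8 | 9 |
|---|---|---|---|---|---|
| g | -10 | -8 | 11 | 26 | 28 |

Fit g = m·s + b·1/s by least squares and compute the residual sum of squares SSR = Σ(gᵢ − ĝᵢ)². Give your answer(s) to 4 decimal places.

Sums needed: Σs·s = 174, Σs·1/s = 5, Σ1/s·1/s = 2341/5184.
Right-hand side: Σs·g = 550, Σ1/s·g = 148/9.
AᵀA·[m, b]ᵀ = Aᵀg becomes [[174, 5]; [5, 2341/5184]]·[m, b]ᵀ = [550, 148/9]ᵀ.
det = 174·(2341/5184) − 5² = 46289/864.
m = (550·(2341/5184) − 5·(148/9))/(46289/864) = 430655/138867; b = (174·(148/9) − 5·550)/(46289/864) = 96192/46289.
Residuals: -171/46289, -105338/138867, -267227/138867, 129230/138867, -6561/46289; SSR = 717193/138867.

SSR = 5.1646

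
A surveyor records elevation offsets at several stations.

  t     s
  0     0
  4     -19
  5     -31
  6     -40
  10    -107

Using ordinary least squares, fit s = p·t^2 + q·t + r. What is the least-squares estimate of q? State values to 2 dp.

From the data, Σt^2·t^2 = 12177, Σt^2·t = 1405, Σt^2 = 177, Σt·t = 177, Σt = 25, Σ1 = 5.
And Σt^2·s = -13219, Σt·s = -1541, Σs = -197.
So XᵀX·[p, q, r]ᵀ = Xᵀs: [[12177, 1405, 177]; [1405, 177, 25]; [177, 25, 5]]·[p, q, r]ᵀ = [-13219, -1541, -197]ᵀ.
Row-reducing yields p = -1713/1778, q = -12226/11557, r = -109/23114.

q = -1.06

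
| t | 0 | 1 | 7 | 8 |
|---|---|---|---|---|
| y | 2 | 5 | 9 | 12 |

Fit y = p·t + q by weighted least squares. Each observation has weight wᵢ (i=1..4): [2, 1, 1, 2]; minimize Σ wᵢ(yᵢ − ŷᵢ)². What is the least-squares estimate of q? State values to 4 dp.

Forming AᵀWA = [[178, 24]; [24, 6]] and AᵀWy = [260, 42]ᵀ gives AᵀWA·[p, q]ᵀ = AᵀWy.
Eliminating q: 6·(row 1) − 24·(row 2) gives 492·p = 6·260 − 24·42 = 552, so p = 46/41.
Then q = (42 − 24·(46/41))/6 = 103/41.

q = 2.5122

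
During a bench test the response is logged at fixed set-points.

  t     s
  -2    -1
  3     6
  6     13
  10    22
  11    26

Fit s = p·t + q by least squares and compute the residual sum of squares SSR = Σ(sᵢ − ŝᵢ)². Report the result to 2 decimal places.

With design matrix M, MᵀM = [[270, 28]; [28, 5]] and Mᵀs = [604, 66]ᵀ.
Determinant 270·5 − 28² = 566.
p = (604·5 − 28·66)/566 = 586/283; q = (270·66 − 28·604)/566 = 454/283.
Residuals: 435/283, -514/283, -291/283, -88/283, 458/283; SSR = 2670/283.

SSR = 9.43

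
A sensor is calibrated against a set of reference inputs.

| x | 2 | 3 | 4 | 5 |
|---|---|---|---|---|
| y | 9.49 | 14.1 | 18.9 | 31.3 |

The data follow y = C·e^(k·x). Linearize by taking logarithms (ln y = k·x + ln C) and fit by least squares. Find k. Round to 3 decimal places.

k = 0.387

With ln yᵢ as the transformed response and xᵢ as the regressor:
AᵀA = [[54.0000, 14.0000]; [14.0000, 4]], rhs = [41.4137, 11.2792]ᵀ  (here Σx = 14.0000, Σ(x)² = 54.0000, Σln y = 11.2792, Σx·ln y = 41.4137).
Slope k = (n·Σx·ln y − Σx·Σln y)/(n·Σ(x)² − (Σx)²) = (4·41.4137 − 14.0000·11.2792)/20.0000 = 0.38731; ln C = (Σln y − k·Σx)/n = 1.46420.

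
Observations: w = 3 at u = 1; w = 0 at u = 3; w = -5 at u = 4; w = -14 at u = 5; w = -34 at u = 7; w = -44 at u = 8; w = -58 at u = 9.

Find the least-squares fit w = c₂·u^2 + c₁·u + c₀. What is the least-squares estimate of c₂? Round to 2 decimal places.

With design matrix A, AᵀA = [[14021, 1801, 245]; [1801, 245, 37]; [245, 37, 7]] and Aᵀw = [-9607, -1199, -152]ᵀ.
Inverting the 3×3 Gram matrix, [c₂, c₁, c₀]ᵀ = [-6849/7672, 1245/1096, 13529/3836]ᵀ.

c₂ = -0.89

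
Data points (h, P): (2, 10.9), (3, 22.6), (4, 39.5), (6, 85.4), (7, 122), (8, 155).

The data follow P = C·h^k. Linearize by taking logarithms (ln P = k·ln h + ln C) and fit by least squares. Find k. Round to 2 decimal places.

Linearized form: ln P = k·ln h + ln C. From the 6 transformed points,
AᵀA = [[14.9303, 8.9952]; [8.9952, 6]], rhs = [37.9819, 23.4778]ᵀ  (here Σln h = 8.9952, Σ(ln h)² = 14.9303, Σln P = 23.4778, Σln h·ln P = 37.9819).
Slope k = (n·Σln h·ln P − Σln h·Σln P)/(n·Σ(ln h)² − (Σln h)²) = (6·37.9819 − 8.9952·23.4778)/8.6686 = 1.92703; ln C = (Σln P − k·Σln h)/n = 1.02397.

k = 1.93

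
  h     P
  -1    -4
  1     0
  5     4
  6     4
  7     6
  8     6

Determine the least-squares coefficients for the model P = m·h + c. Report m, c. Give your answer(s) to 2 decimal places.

m = 1.08, c = -2.03

Sums needed: Σh·h = 176, Σh = 26, Σ1 = 6.
Moment sums: Σh·P = 138, ΣP = 16.
det = 176·6 − 26² = 380.
m = (138·6 − 26·16)/380 = 103/95; c = (176·16 − 26·138)/380 = -193/95.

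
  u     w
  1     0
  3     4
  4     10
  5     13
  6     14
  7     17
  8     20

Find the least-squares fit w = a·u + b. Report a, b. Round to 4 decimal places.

a = 2.9016, b = -2.9508

The normal equations are: 200·a + 34·b = 480;  34·a + 7·b = 78.
(Σu·u = 200, Σu = 34, Σ1 = 7, Σu·w = 480, Σw = 78.)
det = 200·7 − 34² = 244.
a = (480·7 − 34·78)/244 = 177/61; b = (200·78 − 34·480)/244 = -180/61.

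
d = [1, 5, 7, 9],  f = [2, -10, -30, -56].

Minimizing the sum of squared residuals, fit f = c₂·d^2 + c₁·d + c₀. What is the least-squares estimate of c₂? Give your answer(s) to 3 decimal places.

c₂ = -1.034

Entries of MᵀM: Σd^2·d^2 = 9588, Σd^2·d = 1198, Σd^2 = 156, Σd·d = 156, Σd = 22, Σ1 = 4.
And Σd^2·f = -6254, Σd·f = -762, Σf = -94.
MᵀM·[c₂, c₁, c₀]ᵀ = Mᵀf becomes [[9588, 1198, 156]; [1198, 156, 22]; [156, 22, 4]]·[c₂, c₁, c₀]ᵀ = [-6254, -762, -94]ᵀ.
Row-reducing yields c₂ = -91/88, c₁ = 67/22, c₀ = 7/88.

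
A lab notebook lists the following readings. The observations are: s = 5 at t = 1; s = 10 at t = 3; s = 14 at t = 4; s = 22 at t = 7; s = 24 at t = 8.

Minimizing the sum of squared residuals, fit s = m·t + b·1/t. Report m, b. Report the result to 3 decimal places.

m = 3.065, b = 2.191

Entries of AᵀA: Σt·t = 139, Σt·1/t = 5, Σ1/t·1/t = 34141/28224.
And Σt·s = 437, Σ1/t·s = 755/42.
Eliminating b: (34141/28224)·(row 1) − 5·(row 2) gives (4039999/28224)·m = (34141/28224)·437 − 5·(755/42) = 12382817/28224, so m = 728401/237647.
Then b = ((755/42) − 5·(728401/237647))/(34141/28224) = 520800/237647.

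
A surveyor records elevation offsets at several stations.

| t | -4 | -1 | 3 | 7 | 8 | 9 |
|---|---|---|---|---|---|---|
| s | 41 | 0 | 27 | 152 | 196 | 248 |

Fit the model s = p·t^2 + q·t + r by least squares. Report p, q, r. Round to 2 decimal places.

Setting ∂/∂p … = 0 gives: 13396·p + 1546·q + 220·r = 40979;  1546·p + 220·q + 22·r = 4781;  220·p + 22·q + 6·r = 664.
(Σt^2·t^2 = 13396, Σt^2·t = 1546, Σt^2 = 220, Σt·t = 220, Σt = 22, Σ1 = 6, Σt^2·s = 40979, Σt·s = 4781, Σs = 664.)
Row-reducing yields p = 145679/48985, q = 103777/97970, r = -221629/97970.

p = 2.97, q = 1.06, r = -2.26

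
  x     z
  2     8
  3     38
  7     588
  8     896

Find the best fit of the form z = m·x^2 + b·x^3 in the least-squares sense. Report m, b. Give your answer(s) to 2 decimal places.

m = -1.83, b = 1.98

Sums needed: Σx^2·x^2 = 6594, Σx^2·x^3 = 49850, Σx^3·x^3 = 380586.
And Σx^2·z = 86530, Σx^3·z = 661526.
MᵀM·[m, b]ᵀ = Mᵀz becomes [[6594, 49850]; [49850, 380586]]·[m, b]ᵀ = [86530, 661526]ᵀ.
Δ = 6594·380586 − 49850² = 24561584.
m = (86530·380586 − 49850·661526)/24561584 = -5620565/3070198; b = (6594·661526 − 49850·86530)/24561584 = 6072743/3070198.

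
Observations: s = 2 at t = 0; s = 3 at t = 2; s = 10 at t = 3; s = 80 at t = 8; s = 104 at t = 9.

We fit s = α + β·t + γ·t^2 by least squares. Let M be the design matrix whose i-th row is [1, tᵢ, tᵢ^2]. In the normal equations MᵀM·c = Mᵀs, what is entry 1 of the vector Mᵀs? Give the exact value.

Entry 1 ↔ basis 1, so (Mᵀs)_{1} = Σᵢ sᵢ = (1)·(2) + (1)·(3) + (1)·(10) + (1)·(80) + (1)·(104) = 199.

199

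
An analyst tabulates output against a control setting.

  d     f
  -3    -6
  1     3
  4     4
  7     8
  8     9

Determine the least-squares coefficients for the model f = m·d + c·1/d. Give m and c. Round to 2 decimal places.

Normal-equation sums: Σd·d = 139, Σd·1/d = 5, Σ1/d·1/d = 34141/28224.
Right-hand side: Σd·f = 165, Σ1/d·f = 463/56.
XᵀX·[m, c]ᵀ = Xᵀf becomes [[139, 5]; [5, 34141/28224]]·[m, c]ᵀ = [165, 463/56]ᵀ.
Δ = 139·(34141/28224) − 5² = 4039999/28224.
m = (165·(34141/28224) − 5·(463/56))/(4039999/28224) = 4466505/4039999; c = (139·(463/56) − 5·165)/(4039999/28224) = 9151128/4039999.

m = 1.11, c = 2.27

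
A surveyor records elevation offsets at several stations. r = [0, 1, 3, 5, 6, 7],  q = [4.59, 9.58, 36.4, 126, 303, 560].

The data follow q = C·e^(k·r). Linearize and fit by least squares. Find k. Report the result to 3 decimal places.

k = 0.683

Linearized form: ln q = k·r + ln C. From the 6 transformed points,
Σr = 22.0000, Σ(r)² = 120.0000, Σln q = 24.2561, Σr·ln q = 115.8027.
Equations: 120.0000·k + 22.0000·ln C = 115.8027;  22.0000·k + 6·ln C = 24.2561.
Solving (det = 236.0000): k = 0.68298, ln C = 1.53843.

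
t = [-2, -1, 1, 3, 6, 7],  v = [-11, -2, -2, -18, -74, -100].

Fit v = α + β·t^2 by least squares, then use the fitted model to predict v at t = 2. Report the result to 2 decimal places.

From the data, Σ1 = 6, Σt^2 = 100, Σt^2·t^2 = 3796.
And Σv = -207, Σt^2·v = -7774.
So XᵀX·[α, β]ᵀ = Xᵀv: [[6, 100]; [100, 3796]]·[α, β]ᵀ = [-207, -7774]ᵀ.
Δ = 6·3796 − 100² = 12776.
α = ((-207)·3796 − 100·(-7774))/12776 = -2093/3194; β = (6·(-7774) − 100·(-207))/12776 = -3243/1597.
At t = 2: v̂ = (-2093/3194)·(1) + (-3243/1597)·(4) = -28037/3194.

v̂ = -8.78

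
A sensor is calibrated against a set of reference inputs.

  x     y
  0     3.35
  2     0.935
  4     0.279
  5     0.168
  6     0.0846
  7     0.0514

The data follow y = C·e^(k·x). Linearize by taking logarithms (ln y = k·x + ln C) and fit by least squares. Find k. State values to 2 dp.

k = -0.60

With ln yᵢ as the transformed response and xᵢ as the regressor:
Σx = 24.0000, Σ(x)² = 130.0000, Σln y = -7.3565, Σx·ln y = -49.7553.
Equations: 130.0000·k + 24.0000·ln C = -49.7553;  24.0000·k + 6·ln C = -7.3565.
Solving (det = 204.0000): k = -0.59792, ln C = 1.16558.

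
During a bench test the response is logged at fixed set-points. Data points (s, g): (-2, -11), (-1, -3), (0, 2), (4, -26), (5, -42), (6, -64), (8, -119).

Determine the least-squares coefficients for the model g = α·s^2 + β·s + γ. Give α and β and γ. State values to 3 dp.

α = -2.104, β = 1.789, γ = 1.191

AᵀA·[α, β, γ]ᵀ = Aᵀg reads: 6290·α + 908·β + 146·γ = -11433;  908·α + 146·β + 20·γ = -1625;  146·α + 20·β + 7·γ = -263.
(Σs^2·s^2 = 6290, Σs^2·s = 908, Σs^2 = 146, Σs·s = 146, Σs = 20, Σ1 = 7, Σs^2·g = -11433, Σs·g = -1625, Σg = -263.)
Row-reducing yields α = -348899/165858, β = 296777/165858, γ = 32930/27643.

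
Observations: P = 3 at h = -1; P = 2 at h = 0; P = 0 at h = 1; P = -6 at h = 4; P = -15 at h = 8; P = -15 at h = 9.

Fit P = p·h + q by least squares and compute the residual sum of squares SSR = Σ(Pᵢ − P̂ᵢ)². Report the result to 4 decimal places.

SSR = 2.4953

Setting ∂/∂p … = 0 gives: 163·p + 21·q = -282;  21·p + 6·q = -31.
(Σh·h = 163, Σh = 21, Σ1 = 6, Σh·P = -282, ΣP = -31.)
Eliminating q: 6·(row 1) − 21·(row 2) gives 537·p = 6·(-282) − 21·(-31) = -1041, so p = -347/179.
Then q = ((-31) − 21·(-347/179))/6 = 869/537.
Residuals: -299/537, 205/537, 172/537, 73/537, -596/537, 445/537; SSR = 1340/537.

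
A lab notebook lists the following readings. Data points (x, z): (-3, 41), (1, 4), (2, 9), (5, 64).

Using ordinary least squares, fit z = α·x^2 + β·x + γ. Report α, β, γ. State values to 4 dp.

α = 3.0581, β = -3.2560, γ = 3.7536

Entries of AᵀA: Σx^2·x^2 = 723, Σx^2·x = 107, Σx^2 = 39, Σx·x = 39, Σx = 5, Σ1 = 4.
Right-hand side: Σx^2·z = 2009, Σx·z = 219, Σz = 118.
Normal equations: [[723, 107, 39]; [107, 39, 5]; [39, 5, 4]]·[α, β, γ]ᵀ = [2009, 219, 118]ᵀ.
Row-reducing yields α = 23951/7832, β = -25501/7832, γ = 14699/3916.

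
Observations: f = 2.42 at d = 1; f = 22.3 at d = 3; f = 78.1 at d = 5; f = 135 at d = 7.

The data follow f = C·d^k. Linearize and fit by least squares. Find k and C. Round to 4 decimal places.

Let Y = ln f. Fitting Y = k·ln d + ln C by least squares:
Σln d = 4.6540, Σ(ln d)² = 7.5838, Σln f = 13.2516, Σln d·ln f = 19.9699.
Normal system: [[7.5838, 4.6540]; [4.6540, 4]]·[k, ln C]ᵀ = [19.9699, 13.2516]ᵀ.
Solving (det = 8.6759): k = 2.09858, ln C = 0.87123, so C = exp(0.87123) = 2.38985.

k = 2.0986, C = 2.3899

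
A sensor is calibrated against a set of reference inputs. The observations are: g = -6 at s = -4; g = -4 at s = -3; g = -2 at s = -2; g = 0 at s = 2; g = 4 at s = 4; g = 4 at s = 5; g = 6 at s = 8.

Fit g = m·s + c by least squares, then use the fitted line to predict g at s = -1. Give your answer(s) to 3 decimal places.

ĝ = -2.092

Compute the Gram sums: Σs·s = 138, Σs = 10, Σ1 = 7.
Right-hand side: Σs·g = 124, Σg = 2.
AᵀA·[m, c]ᵀ = Aᵀg becomes [[138, 10]; [10, 7]]·[m, c]ᵀ = [124, 2]ᵀ.
Determinant 138·7 − 10² = 866.
m = (124·7 − 10·2)/866 = 424/433; c = (138·2 − 10·124)/866 = -482/433.
At s = -1: ĝ = (424/433)·(-1) + (-482/433)·(1) = -906/433.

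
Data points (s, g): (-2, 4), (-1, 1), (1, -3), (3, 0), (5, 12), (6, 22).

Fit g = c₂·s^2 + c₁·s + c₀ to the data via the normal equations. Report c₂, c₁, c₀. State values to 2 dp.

From the data, Σs^2·s^2 = 2020, Σs^2·s = 360, Σs^2 = 76, Σs·s = 76, Σs = 12, Σ1 = 6.
Moment sums: Σs^2·g = 1106, Σs·g = 180, Σg = 36.
Inverting the 3×3 Gram matrix, [c₂, c₁, c₀]ᵀ = [327/338, -303/169, -451/169]ᵀ.

c₂ = 0.97, c₁ = -1.79, c₀ = -2.67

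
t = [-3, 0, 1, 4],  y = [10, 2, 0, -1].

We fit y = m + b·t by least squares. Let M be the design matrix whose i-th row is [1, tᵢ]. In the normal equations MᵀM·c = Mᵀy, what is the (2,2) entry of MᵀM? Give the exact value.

Row 2 ↔ basis t, column 2 ↔ basis t, so (MᵀM)_{2,2} = Σᵢ (t)·(t) = (-3)·(-3) + (0)·(0) + (1)·(1) + (4)·(4) = 26.

26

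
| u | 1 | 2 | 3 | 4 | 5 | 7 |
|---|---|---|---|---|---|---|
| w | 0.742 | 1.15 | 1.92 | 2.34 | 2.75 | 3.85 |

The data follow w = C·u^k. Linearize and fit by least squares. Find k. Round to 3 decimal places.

With ln wᵢ as the transformed response and ln uᵢ as the regressor:
Sums: Σln u = 6.7334, Σ(ln u)² = 9.9861, Σln w = 3.7035, Σln u·ln w = 6.2434.
Normal system: [[9.9861, 6.7334]; [6.7334, 6]]·[k, ln C]ᵀ = [6.2434, 3.7035]ᵀ.
Δ = 9.9861·6 − (6.7334)² = 14.5777; k = (6.2434·6 − 6.7334·3.7035)/14.5777 = 0.85908, ln C = (9.9861·3.7035 − 6.7334·6.2434)/14.5777 = -0.34683.

k = 0.859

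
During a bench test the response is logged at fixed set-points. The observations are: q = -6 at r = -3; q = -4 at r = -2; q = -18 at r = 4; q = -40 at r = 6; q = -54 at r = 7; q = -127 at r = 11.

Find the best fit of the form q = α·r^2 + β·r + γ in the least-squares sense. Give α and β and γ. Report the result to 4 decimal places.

α = -0.9832, β = -0.7183, γ = -0.2391

The normal system XᵀX·[α, β, γ]ᵀ = Xᵀq is [[18691, 1919, 235]; [1919, 235, 23]; [235, 23, 6]]·[α, β, γ]ᵀ = [-19811, -2061, -249]ᵀ.
Solving the 3×3 system (Gaussian elimination) gives α = -210193/213792, β = -153571/213792, γ = -1065/4454.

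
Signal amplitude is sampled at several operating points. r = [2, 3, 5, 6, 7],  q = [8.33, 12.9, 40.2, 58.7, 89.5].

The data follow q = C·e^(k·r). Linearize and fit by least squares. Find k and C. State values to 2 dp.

k = 0.49, C = 3.16

With ln qᵢ as the transformed response and rᵢ as the regressor:
XᵀX = [[123.0000, 23.0000]; [23.0000, 5]], rhs = [86.2751, 16.9376]ᵀ  (here Σr = 23.0000, Σ(r)² = 123.0000, Σln q = 16.9376, Σr·ln q = 86.2751).
Slope k = (n·Σr·ln q − Σr·Σln q)/(n·Σ(r)² − (Σr)²) = (5·86.2751 − 23.0000·16.9376)/86.0000 = 0.48616; ln C = (Σln q − k·Σr)/n = 1.15120, so C = exp(1.15120) = 3.16198.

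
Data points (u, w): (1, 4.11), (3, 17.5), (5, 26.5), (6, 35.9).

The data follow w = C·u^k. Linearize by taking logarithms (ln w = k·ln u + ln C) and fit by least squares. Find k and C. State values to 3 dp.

Taking logs, ln w = k·ln u + ln C, so regress ln w on ln u.
Sums: Σln u = 4.4998, Σ(ln u)² = 7.0076, Σln w = 11.1335, Σln u·ln w = 14.8346.
Normal system: [[7.0076, 4.4998]; [4.4998, 4]]·[k, ln C]ᵀ = [14.8346, 11.1335]ᵀ.
Slope k = (n·Σln u·ln w − Σln u·Σln w)/(n·Σ(ln u)² − (Σln u)²) = (4·14.8346 − 4.4998·11.1335)/7.7823 = 1.18730; ln C = (Σln w − k·Σln u)/n = 1.44773, so C = exp(1.44773) = 4.25343.

k = 1.187, C = 4.253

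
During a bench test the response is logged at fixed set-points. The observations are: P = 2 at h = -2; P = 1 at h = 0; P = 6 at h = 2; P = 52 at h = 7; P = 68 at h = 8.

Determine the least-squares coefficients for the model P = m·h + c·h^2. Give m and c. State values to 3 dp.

m = 0.910, c = 0.942

With design matrix M, MᵀM = [[121, 855]; [855, 6529]] and MᵀP = [916, 6932]ᵀ.
Δ = 121·6529 − 855² = 58984.
m = (916·6529 − 855·6932)/58984 = 6713/7373; c = (121·6932 − 855·916)/58984 = 6949/7373.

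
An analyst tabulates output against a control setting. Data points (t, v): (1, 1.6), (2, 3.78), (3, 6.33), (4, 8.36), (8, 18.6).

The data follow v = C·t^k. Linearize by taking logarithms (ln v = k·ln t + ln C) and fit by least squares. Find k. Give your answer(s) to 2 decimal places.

Linearized form: ln v = k·ln t + ln C. From the 5 transformed points,
Σln t = 5.2575, Σ(ln t)² = 7.9333, Σln v = 8.6916, Σln t·ln v = 11.9712.
Equations: 7.9333·k + 5.2575·ln C = 11.9712;  5.2575·k + 5·ln C = 8.6916.
Solving (det = 12.0252): k = 1.17752, ln C = 0.50017.

k = 1.18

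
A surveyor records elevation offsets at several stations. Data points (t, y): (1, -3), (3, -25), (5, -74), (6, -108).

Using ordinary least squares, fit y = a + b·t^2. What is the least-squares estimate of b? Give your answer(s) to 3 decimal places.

With design matrix X, XᵀX = [[4, 71]; [71, 2003]] and Xᵀy = [-210, -5966]ᵀ.
Determinant 4·2003 − 71² = 2971.
a = ((-210)·2003 − 71·(-5966))/2971 = 2956/2971; b = (4·(-5966) − 71·(-210))/2971 = -8954/2971.

b = -3.014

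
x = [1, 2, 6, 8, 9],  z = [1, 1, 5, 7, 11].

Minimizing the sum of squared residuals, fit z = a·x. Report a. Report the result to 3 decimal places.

From the data, Σx·x = 186.
Moment sums: Σx·z = 188.
a = 188/186 = 1.01075.

a = 1.011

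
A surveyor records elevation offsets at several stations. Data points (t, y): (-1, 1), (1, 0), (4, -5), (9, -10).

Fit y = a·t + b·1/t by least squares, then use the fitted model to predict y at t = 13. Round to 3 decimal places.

The normal system MᵀM·[a, b]ᵀ = Mᵀy is [[99, 4]; [4, 2689/1296]]·[a, b]ᵀ = [-111, -121/36]ᵀ.
Δ = 99·(2689/1296) − 4² = 27275/144.
a = ((-111)·(2689/1296) − 4·(-121/36))/(27275/144) = -18737/16365; b = (99·(-121/36) − 4·(-111))/(27275/144) = 3204/5455.
At t = 13: ŷ = (-18737/16365)·(13) + (3204/5455)·(1/13) = -3156941/212745.

ŷ = -14.839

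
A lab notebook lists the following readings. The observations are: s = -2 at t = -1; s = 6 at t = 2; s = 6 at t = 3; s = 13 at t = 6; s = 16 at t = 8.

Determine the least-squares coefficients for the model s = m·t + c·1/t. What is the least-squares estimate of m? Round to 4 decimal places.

Sums needed: Σt·t = 114, Σt·1/t = 5, Σ1/t·1/t = 809/576.
Moment sums: Σt·s = 238, Σ1/t·s = 67/6.
So AᵀA·[m, c]ᵀ = Aᵀs: [[114, 5]; [5, 809/576]]·[m, c]ᵀ = [238, 67/6]ᵀ.
det = 114·(809/576) − 5² = 12971/96.
m = (238·(809/576) − 5·(67/6))/(12971/96) = 80191/38913; c = (114·(67/6) − 5·238)/(12971/96) = 7968/12971.

m = 2.0608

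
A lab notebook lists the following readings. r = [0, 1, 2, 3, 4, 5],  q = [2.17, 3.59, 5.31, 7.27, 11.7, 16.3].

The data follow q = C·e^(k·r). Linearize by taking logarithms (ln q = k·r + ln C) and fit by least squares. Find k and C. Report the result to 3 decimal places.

With ln qᵢ as the transformed response and rᵢ as the regressor:
Over the data: Σr = 15.0000, Σ(r)² = 55.0000, Σln q = 10.9570, Σr·ln q = 34.3628.
Normal system: [[55.0000, 15.0000]; [15.0000, 6]]·[k, ln C]ᵀ = [34.3628, 10.9570]ᵀ.
Δ = 55.0000·6 − (15.0000)² = 105.0000; k = (34.3628·6 − 15.0000·10.9570)/105.0000 = 0.39830, ln C = (55.0000·10.9570 − 15.0000·34.3628)/105.0000 = 0.83040, so C = exp(0.83040) = 2.29424.

k = 0.398, C = 2.294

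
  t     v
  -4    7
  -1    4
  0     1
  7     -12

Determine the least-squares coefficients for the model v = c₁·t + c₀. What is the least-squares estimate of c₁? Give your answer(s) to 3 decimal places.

c₁ = -1.785

Entries of MᵀM: Σt·t = 66, Σt = 2, Σ1 = 4.
Right-hand side: Σt·v = -116, Σv = 0.
So MᵀM·[c₁, c₀]ᵀ = Mᵀv: [[66, 2]; [2, 4]]·[c₁, c₀]ᵀ = [-116, 0]ᵀ.
Determinant 66·4 − 2² = 260.
c₁ = ((-116)·4 − 2·0)/260 = -116/65; c₀ = (66·0 − 2·(-116))/260 = 58/65.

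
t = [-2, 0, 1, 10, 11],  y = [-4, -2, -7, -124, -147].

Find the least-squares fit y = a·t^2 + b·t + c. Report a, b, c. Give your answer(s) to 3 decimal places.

a = -1.020, b = -1.861, c = -3.255

The normal system XᵀX·[a, b, c]ᵀ = Xᵀy is [[24658, 2324, 226]; [2324, 226, 20]; [226, 20, 5]]·[a, b, c]ᵀ = [-30210, -2856, -284]ᵀ.
Solving the 3×3 system (Gaussian elimination) gives a = -39203/38437, b = -71530/38437, c = -125126/38437.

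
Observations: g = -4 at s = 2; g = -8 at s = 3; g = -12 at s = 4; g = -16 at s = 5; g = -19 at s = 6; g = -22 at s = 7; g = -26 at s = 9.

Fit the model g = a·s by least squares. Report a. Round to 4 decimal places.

Entries of XᵀX: Σs·s = 220.
Moment sums: Σs·g = -662.
Normal equations: [[220]]·[a]ᵀ = [-662]ᵀ.
a = (-662)/220 = -3.00909.

a = -3.0091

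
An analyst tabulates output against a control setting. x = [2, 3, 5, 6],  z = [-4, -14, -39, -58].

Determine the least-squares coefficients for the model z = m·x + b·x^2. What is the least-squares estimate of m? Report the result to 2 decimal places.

m = 1.06

The normal equations are: 74·m + 376·b = -593;  376·m + 2018·b = -3205.
Eliminating b: 2018·(row 1) − 376·(row 2) gives 7956·m = 2018·(-593) − 376·(-3205) = 8406, so m = 467/442.
Then b = ((-3205) − 376·(467/442))/2018 = -789/442.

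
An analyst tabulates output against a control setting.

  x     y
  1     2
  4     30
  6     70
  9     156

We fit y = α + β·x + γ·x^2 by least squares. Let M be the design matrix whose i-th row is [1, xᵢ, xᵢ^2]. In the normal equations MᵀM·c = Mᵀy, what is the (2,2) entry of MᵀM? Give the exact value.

Row 2 ↔ basis x, column 2 ↔ basis x, so (MᵀM)_{2,2} = Σᵢ (x)·(x) = (1)·(1) + (4)·(4) + (6)·(6) + (9)·(9) = 134.

134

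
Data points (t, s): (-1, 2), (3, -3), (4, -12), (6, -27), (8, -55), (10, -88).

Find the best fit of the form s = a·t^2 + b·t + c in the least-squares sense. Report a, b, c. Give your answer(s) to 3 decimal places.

a = -0.959, b = 0.449, c = 3.395

Normal-equation sums: Σt^2·t^2 = 15730, Σt^2·t = 1818, Σt^2 = 226, Σt·t = 226, Σt = 30, Σ1 = 6.
For Aᵀs: Σt^2·s = -13509, Σt·s = -1541, Σs = -183.
So AᵀA·[a, b, c]ᵀ = Aᵀs: [[15730, 1818, 226]; [1818, 226, 30]; [226, 30, 6]]·[a, b, c]ᵀ = [-13509, -1541, -183]ᵀ.
Row-reducing yields a = -13524/14095, b = 12659/28190, c = 47859/14095.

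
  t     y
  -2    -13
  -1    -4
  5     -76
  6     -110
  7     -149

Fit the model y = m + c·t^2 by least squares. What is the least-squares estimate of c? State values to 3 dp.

The normal system XᵀX·[m, c]ᵀ = Xᵀy is [[5, 115]; [115, 4339]]·[m, c]ᵀ = [-352, -13217]ᵀ.
Eliminating c: 4339·(row 1) − 115·(row 2) gives 8470·m = 4339·(-352) − 115·(-13217) = -7373, so m = -7373/8470.
Then c = ((-13217) − 115·(-7373/8470))/4339 = -5121/1694.

c = -3.023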